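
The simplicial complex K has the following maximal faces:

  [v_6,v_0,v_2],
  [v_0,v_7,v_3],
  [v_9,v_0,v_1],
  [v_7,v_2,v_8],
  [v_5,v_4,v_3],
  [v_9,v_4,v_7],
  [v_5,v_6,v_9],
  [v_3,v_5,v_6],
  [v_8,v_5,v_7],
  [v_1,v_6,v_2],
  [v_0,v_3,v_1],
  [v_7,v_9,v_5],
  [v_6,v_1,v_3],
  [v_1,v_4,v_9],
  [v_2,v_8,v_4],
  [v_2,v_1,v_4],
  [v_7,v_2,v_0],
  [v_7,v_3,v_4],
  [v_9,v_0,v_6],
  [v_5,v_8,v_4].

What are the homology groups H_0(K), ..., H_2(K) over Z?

Order the vertices as v_0 < v_1 < v_2 < v_3 < v_4 < v_5 < v_6 < v_7 < v_8 < v_9. Listing each simplex with vertices in this order, K has dimension 2 with simplices:

  0-simplices (10): [v_0], [v_1], [v_2], [v_3], [v_4], [v_5], [v_6], [v_7], [v_8], [v_9]
  1-simplices (30): (30 of them)
  2-simplices (20): (20 of them)

so the chain groups are C_0 ≅ Z^10, C_1 ≅ Z^30, C_2 ≅ Z^20.

∂_1: C_1 → C_0 sends each edge [p,q] (with p < q) to q − p. For instance
  ∂[v_0,v_3] = [v_3] − [v_0].
This gives a 10×30 integer matrix of rank 9; reducing to Smith normal form yields diagonal entries (1,1,1,1,1,1,1,1,1).

∂_2: C_2 → C_1 acts by ∂[p,q,r] = [q,r] − [p,r] + [p,q]. For instance
  ∂[v_1,v_4,v_9] = [v_4,v_9] − [v_1,v_9] + [v_1,v_4],
  ∂[v_4,v_5,v_8] = [v_5,v_8] − [v_4,v_8] + [v_4,v_5].
The resulting 30×20 matrix has rank 20, and its Smith normal form has invariant factors (1,1,1,1,1,1,1,1,1,1,1,1,1,1,1,1,1,1,1,2).

Reading off H_k = ker ∂_k / im ∂_{k+1}:

  H_0: rank C_0 − rank ∂_1 = 10 − 9 = 1, and the invariant factors of ∂_1 are all 1, so H_0 = Z.
  H_1: rank ker ∂_1 − rank ∂_2 = (30 − 9) − 20 = 1, and ∂_2 has invariant factor 2 > 1, so H_1 = Z ⊕ Z_2.
  H_2: rank ker ∂_2 − rank ∂_3 = (20 − 20) − 0 = 0, and there is no ∂_3, so H_2 = 0.

(K is a triangulation of the Klein bottle.)

H_0 = Z,  H_1 = Z ⊕ Z_2,  H_2 = 0.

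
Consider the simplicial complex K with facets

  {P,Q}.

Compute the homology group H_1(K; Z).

Fix the vertex order P < Q and write every simplex with vertices in increasing order. Then dim K = 1 and the simplices of K are:

  0-simplices (2): P, Q
  1-simplices (1): PQ

Hence C_0 ≅ Z^2, C_1 ≅ Z^1.

∂_1: C_1 → C_0 sends each edge [p,q] (with p < q) to q − p. For instance
  ∂PQ = Q − P.
The resulting 2×1 matrix has rank 1, and its Smith normal form has invariant factors (1).

Now H_k = ker ∂_k / im ∂_{k+1}, so:

  H_1: rank ker ∂_1 − rank ∂_2 = (1 − 1) − 0 = 0, and there is no ∂_2, so H_1 ≅ 0.

H_1 = 0.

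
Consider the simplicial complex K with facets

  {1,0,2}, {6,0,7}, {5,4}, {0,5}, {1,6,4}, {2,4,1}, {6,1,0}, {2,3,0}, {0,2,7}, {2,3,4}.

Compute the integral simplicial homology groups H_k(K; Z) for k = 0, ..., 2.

We work with the vertex ordering 0 < 1 < 2 < 3 < 4 < 5 < 6 < 7. The simplices of K, each written with vertices in increasing order, are:

  0-simplices (8): [0], [1], [2], [3], [4], [5], [6], [7]
  1-simplices (16): [0,1], [0,2], [0,3], [0,5], [0,6], [0,7], [1,2], [1,4], [1,6], [2,3], [2,4], [2,7], [3,4], [4,5], [4,6], [6,7]
  2-simplices (8): [0,1,2], [0,1,6], [0,2,3], [0,2,7], [0,6,7], [1,2,4], [1,4,6], [2,3,4]

so the chain groups are C_0 ≅ Z^8, C_1 ≅ Z^16, C_2 ≅ Z^8.

Boundary ∂_1: C_1 → C_0 sends each edge [p,q] (with p < q) to q − p. For instance
  ∂[0,2] = [2] − [0].
As a 8×16 matrix over Z this has rank 7, with invariant factors (1,1,1,1,1,1,1).

∂_2: C_2 → C_1 maps a triangle to the signed sum of its edges. For instance
  ∂[0,6,7] = [6,7] − [0,7] + [0,6],
  ∂[0,1,2] = [1,2] − [0,2] + [0,1].
The resulting 16×8 matrix has rank 8, and its Smith normal form has invariant factors (1,1,1,1,1,1,1,1).

Computing H_k = (kernel of ∂_k) / (image of ∂_{k+1}):

  H_0: rank C_0 − rank ∂_1 = 8 − 7 = 1, and the invariant factors of ∂_1 are all 1, so H_0 ≅ Z.
  H_1: rank ker ∂_1 − rank ∂_2 = (16 − 7) − 8 = 1, and the invariant factors of ∂_2 are all 1, so H_1 ≅ Z.
  H_2: rank ker ∂_2 − rank ∂_3 = (8 − 8) − 0 = 0, and there is no ∂_3, so H_2 ≅ 0.

H_0 ≅ Z,  H_1 ≅ Z,  H_2 = 0.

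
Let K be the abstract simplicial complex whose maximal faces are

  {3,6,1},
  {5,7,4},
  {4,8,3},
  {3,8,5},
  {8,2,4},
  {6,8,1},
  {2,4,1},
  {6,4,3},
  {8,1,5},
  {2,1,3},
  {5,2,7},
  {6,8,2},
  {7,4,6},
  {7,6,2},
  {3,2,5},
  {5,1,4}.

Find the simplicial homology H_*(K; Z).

H_0 ≅ Z,  H_1 ≅ Z^2,  H_2 ≅ Z.

We work with the vertex ordering 1 < 2 < 3 < 4 < 5 < 6 < 7 < 8. The simplices of K, each written with vertices in increasing order, are:

  0-simplices (8): [1], [2], [3], [4], [5], [6], [7], [8]
  1-simplices (24): (24 of them)
  2-simplices (16): [1,2,3], [1,2,4], [1,3,6], [1,4,5], [1,5,8], [1,6,8], [2,3,5], [2,4,8], [2,5,7], [2,6,7], [2,6,8], [3,4,6], [3,4,8], [3,5,8], [4,5,7], [4,6,7]

giving chain groups C_0 ≅ Z^8, C_1 ≅ Z^24, C_2 ≅ Z^16.

∂_1: C_1 → C_0 sends each edge [p,q] (with p < q) to q − p. For instance
  ∂[2,8] = [8] − [2].
As a 8×24 matrix over Z this has rank 7, with invariant factors (1,1,1,1,1,1,1).

The boundary map ∂_2: C_2 → C_1 maps a triangle to the signed sum of its edges. For instance
  ∂[2,4,8] = [4,8] − [2,8] + [2,4],
  ∂[1,2,4] = [2,4] − [1,4] + [1,2].
This gives a 24×16 integer matrix of rank 15; reducing to Smith normal form yields diagonal entries (1,1,1,1,1,1,1,1,1,1,1,1,1,1,1).

Reading off H_k = ker ∂_k / im ∂_{k+1}:

  H_0: rank C_0 − rank ∂_1 = 8 − 7 = 1, and the invariant factors of ∂_1 are all 1, so H_0 ≅ Z.
  H_1: rank ker ∂_1 − rank ∂_2 = (24 − 7) − 15 = 2, and the invariant factors of ∂_2 are all 1, so H_1 ≅ Z^2.
  H_2: rank ker ∂_2 − rank ∂_3 = (16 − 15) − 0 = 1, and there is no ∂_3, so H_2 ≅ Z.

As a check, the Euler characteristic is 8 − 24 + 16 = 0, which agrees with 1 − 2 + 1 = 0.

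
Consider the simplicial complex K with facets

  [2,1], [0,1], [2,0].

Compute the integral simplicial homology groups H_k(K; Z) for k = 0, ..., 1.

We work with the vertex ordering 0 < 1 < 2. The simplices of K, each written with vertices in increasing order, are:

  0-simplices (3): [0], [1], [2]
  1-simplices (3): [0,1], [0,2], [1,2]

Hence C_0 ≅ Z^3, C_1 ≅ Z^3.

The boundary map ∂_1: C_1 → C_0 sends each edge [p,q] (with p < q) to q − p. For instance
  ∂[0,1] = [1] − [0].
As a 3×3 matrix over Z this has rank 2, with invariant factors (1,1).

Reading off H_k = ker ∂_k / im ∂_{k+1}:

  H_0: rank C_0 − rank ∂_1 = 3 − 2 = 1, and the invariant factors of ∂_1 are all 1, so H_0 = Z.
  H_1: rank ker ∂_1 − rank ∂_2 = (3 − 2) − 0 = 1, and there is no ∂_2, so H_1 = Z.

H_0 = Z,  H_1 = Z.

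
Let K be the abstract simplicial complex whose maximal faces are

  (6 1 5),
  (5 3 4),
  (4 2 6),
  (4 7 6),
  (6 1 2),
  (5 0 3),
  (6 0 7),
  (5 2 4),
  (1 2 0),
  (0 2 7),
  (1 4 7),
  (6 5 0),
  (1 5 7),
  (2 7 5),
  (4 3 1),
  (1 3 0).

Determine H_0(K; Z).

We work with the vertex ordering 0 < 1 < 2 < 3 < 4 < 5 < 6 < 7. The simplices of K, each written with vertices in increasing order, are:

  0-simplices (8): [0], [1], [2], [3], [4], [5], [6], [7]
  1-simplices (24): (24 of them)
  2-simplices (16): [0,1,2], [0,1,3], [0,2,7], [0,3,5], [0,5,6], [0,6,7], [1,2,6], [1,3,4], [1,4,7], [1,5,6], [1,5,7], [2,4,5], [2,4,6], [2,5,7], [3,4,5], [4,6,7]

so the chain groups are C_0 ≅ Z^8, C_1 ≅ Z^24, C_2 ≅ Z^16.

Boundary ∂_1: C_1 → C_0 is given by ∂[p,q] = [q] − [p].
This gives a 8×24 integer matrix of rank 7; reducing to Smith normal form yields diagonal entries (1,1,1,1,1,1,1).

The boundary map ∂_2: C_2 → C_1 sends each 2-simplex [p,q,r] to [q,r] − [p,r] + [p,q]. For instance
  ∂[0,1,2] = [1,2] − [0,2] + [0,1],
  ∂[2,4,5] = [4,5] − [2,5] + [2,4].
The resulting 24×16 matrix has rank 15, and its Smith normal form has invariant factors (1,1,1,1,1,1,1,1,1,1,1,1,1,1,1).

Now H_k = ker ∂_k / im ∂_{k+1}, so:

  H_0: rank C_0 − rank ∂_1 = 8 − 7 = 1, and the invariant factors of ∂_1 are all 1, so H_0 = Z.

(K is a triangulation of the torus T^2.)

H_0 ≅ Z.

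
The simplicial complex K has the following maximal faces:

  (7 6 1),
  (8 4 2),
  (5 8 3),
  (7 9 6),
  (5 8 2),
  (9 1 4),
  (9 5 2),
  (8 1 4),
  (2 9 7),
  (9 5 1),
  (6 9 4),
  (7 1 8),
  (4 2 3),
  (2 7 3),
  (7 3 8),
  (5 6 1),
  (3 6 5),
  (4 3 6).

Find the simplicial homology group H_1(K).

Fix the vertex order 1 < 2 < 3 < 4 < 5 < 6 < 7 < 8 < 9 and write every simplex with vertices in increasing order. Then dim K = 2 and the simplices of K are:

  0-simplices (9): [1], [2], [3], [4], [5], [6], [7], [8], [9]
  1-simplices (27): (27 of them)
  2-simplices (18): [1,4,8], [1,4,9], [1,5,6], [1,5,9], [1,6,7], [1,7,8], [2,3,4], [2,3,7], [2,4,8], [2,5,8], [2,5,9], [2,7,9], [3,4,6], [3,5,6], [3,5,8], [3,7,8], [4,6,9], [6,7,9]

giving chain groups C_0 ≅ Z^9, C_1 ≅ Z^27, C_2 ≅ Z^18.

The boundary map ∂_1: C_1 → C_0 is given by ∂[p,q] = [q] − [p]. For instance
  ∂[2,8] = [8] − [2].
The 9×27 boundary matrix has rank 8 and Smith normal form diag(1,1,1,1,1,1,1,1).

The boundary map ∂_2: C_2 → C_1 maps a triangle to the signed sum of its edges. For instance
  ∂[2,5,9] = [5,9] − [2,9] + [2,5],
  ∂[2,3,4] = [3,4] − [2,4] + [2,3].
This gives a 27×18 integer matrix of rank 18; reducing to Smith normal form yields diagonal entries (1,1,1,1,1,1,1,1,1,1,1,1,1,1,1,1,1,2).

Reading off H_k = ker ∂_k / im ∂_{k+1}:

  H_1: rank ker ∂_1 − rank ∂_2 = (27 − 8) − 18 = 1, and ∂_2 has invariant factor 2 > 1, so H_1 = Z × Z/2.

H_1 ≅ Z × Z/2.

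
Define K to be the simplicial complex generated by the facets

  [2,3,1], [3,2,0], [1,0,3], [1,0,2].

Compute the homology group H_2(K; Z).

H_2 ≅ Z.

K has 4 vertices, 6 edges, 4 triangles.
rank ∂_2 = 3, rank ∂_3 = 0 ⇒ b_2 = 4 − 3 − 0 = 1. So H_2 = Z.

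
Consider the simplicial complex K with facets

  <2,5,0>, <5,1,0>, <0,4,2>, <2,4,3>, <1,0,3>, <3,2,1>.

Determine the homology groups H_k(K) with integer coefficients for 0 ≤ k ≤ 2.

H_0 ≅ Z,  H_1 ≅ Z,  H_2 = 0.

Take the total order 0 < 1 < 2 < 3 < 4 < 5 on the vertex set. Then K (dimension 2) consists of the simplices:

  0-simplices (6): [0], [1], [2], [3], [4], [5]
  1-simplices (12): [0,1], [0,2], [0,3], [0,4], [0,5], [1,2], [1,3], [1,5], [2,3], [2,4], [2,5], [3,4]
  2-simplices (6): [0,1,3], [0,1,5], [0,2,4], [0,2,5], [1,2,3], [2,3,4]

Hence C_0 ≅ Z^6, C_1 ≅ Z^12, C_2 ≅ Z^6.

∂_1: C_1 → C_0 sends each edge [p,q] (with p < q) to q − p.
As a 6×12 matrix over Z this has rank 5, with invariant factors (1,1,1,1,1).

Boundary ∂_2: C_2 → C_1 maps a triangle to the signed sum of its edges. For instance
  ∂[0,2,5] = [2,5] − [0,5] + [0,2],
  ∂[1,2,3] = [2,3] − [1,3] + [1,2].
The resulting 12×6 matrix has rank 6, and its Smith normal form has invariant factors (1,1,1,1,1,1).

Now H_k = ker ∂_k / im ∂_{k+1}, so:

  H_0: rank C_0 − rank ∂_1 = 6 − 5 = 1, and the invariant factors of ∂_1 are all 1, so H_0 ≅ Z.
  H_1: rank ker ∂_1 − rank ∂_2 = (12 − 5) − 6 = 1, and the invariant factors of ∂_2 are all 1, so H_1 ≅ Z.
  H_2: rank ker ∂_2 − rank ∂_3 = (6 − 6) − 0 = 0, and there is no ∂_3, so H_2 ≅ 0.

As a check, the Euler characteristic is 6 − 12 + 6 = 0, which agrees with 1 − 1 + 0 = 0.
(K is a triangulation of the cylinder S^1 x I.)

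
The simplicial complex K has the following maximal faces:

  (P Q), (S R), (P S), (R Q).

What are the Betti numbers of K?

We work with the vertex ordering P < Q < R < S. The simplices of K, each written with vertices in increasing order, are:

  0-simplices (4): P, Q, R, S
  1-simplices (4): PQ, PS, QR, RS

giving chain groups C_0 ≅ Z^4, C_1 ≅ Z^4.

Boundary ∂_1: C_1 → C_0 sends each edge [p,q] (with p < q) to q − p. For instance
  ∂RS = S − R.
As a 4×4 matrix over Z this has rank 3, with invariant factors (1,1,1).

Computing H_k = (kernel of ∂_k) / (image of ∂_{k+1}):

  H_0: rank C_0 − rank ∂_1 = 4 − 3 = 1, and the invariant factors of ∂_1 are all 1, so H_0 ≅ Z.
  H_1: rank ker ∂_1 − rank ∂_2 = (4 − 3) − 0 = 1, and there is no ∂_2, so H_1 ≅ Z.

Hence the Betti numbers are b_0 = 1, b_1 = 1.

b_0 = 1, b_1 = 1.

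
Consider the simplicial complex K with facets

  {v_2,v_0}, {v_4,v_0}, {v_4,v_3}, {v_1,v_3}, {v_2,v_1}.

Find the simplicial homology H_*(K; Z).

Take the total order v_0 < v_1 < v_2 < v_3 < v_4 on the vertex set. Then K (dimension 1) consists of the simplices:

  0-simplices (5): [v_0], [v_1], [v_2], [v_3], [v_4]
  1-simplices (5): [v_0,v_2], [v_0,v_4], [v_1,v_2], [v_1,v_3], [v_3,v_4]

giving chain groups C_0 ≅ Z^5, C_1 ≅ Z^5.

The boundary map ∂_1: C_1 → C_0 maps an edge to its endpoints' difference, ∂[p,q] = q − p. For instance
  ∂[v_1,v_2] = [v_2] − [v_1].
The 5×5 boundary matrix has rank 4 and Smith normal form diag(1,1,1,1).

Computing H_k = (kernel of ∂_k) / (image of ∂_{k+1}):

  H_0: rank C_0 − rank ∂_1 = 5 − 4 = 1, and the invariant factors of ∂_1 are all 1, so H_0 = Z.
  H_1: rank ker ∂_1 − rank ∂_2 = (5 − 4) − 0 = 1, and there is no ∂_2, so H_1 = Z.

H_0 ≅ Z,  H_1 ≅ Z.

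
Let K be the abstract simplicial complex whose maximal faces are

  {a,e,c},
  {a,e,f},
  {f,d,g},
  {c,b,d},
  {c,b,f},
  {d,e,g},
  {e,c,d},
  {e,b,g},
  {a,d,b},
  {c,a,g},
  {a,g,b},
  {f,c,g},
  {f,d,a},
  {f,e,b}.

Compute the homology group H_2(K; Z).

H_2 = Z.

K has 7 vertices, 21 edges, 14 triangles.
rank ∂_2 = 13, rank ∂_3 = 0 ⇒ b_2 = 14 − 13 − 0 = 1. So H_2 = Z.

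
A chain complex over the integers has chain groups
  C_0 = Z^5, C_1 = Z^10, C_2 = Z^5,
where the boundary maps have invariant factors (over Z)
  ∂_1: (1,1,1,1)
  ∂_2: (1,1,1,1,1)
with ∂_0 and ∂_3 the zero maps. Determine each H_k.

H_0: b_0 = 5 − 0 − 4 = 1; torsion from ∂_1 factors > 1: none. So H_0 ≅ Z.
H_1: b_1 = 10 − 4 − 5 = 1; torsion from ∂_2 factors > 1: none. So H_1 ≅ Z.
H_2: b_2 = 5 − 5 − 0 = 0; torsion from ∂_3 factors > 1: none. So H_2 ≅ 0.

H_0 ≅ Z,  H_1 ≅ Z,  H_2 = 0.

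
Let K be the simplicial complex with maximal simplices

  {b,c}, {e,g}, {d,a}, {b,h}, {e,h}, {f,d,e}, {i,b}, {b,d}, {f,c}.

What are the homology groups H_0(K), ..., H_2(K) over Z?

Take the total order a < b < c < d < e < f < g < h < i on the vertex set. Then K (dimension 2) consists of the simplices:

  0-simplices (9): a, b, c, d, e, f, g, h, i
  1-simplices (11): ad, bc, bd, bh, bi, cf, de, df, ef, eg, eh
  2-simplices (1): def

Hence C_0 ≅ Z^9, C_1 ≅ Z^11, C_2 ≅ Z^1.

The boundary map ∂_1: C_1 → C_0 sends each edge [p,q] (with p < q) to q − p. For instance
  ∂bi = i − b.
The 9×11 boundary matrix has rank 8 and Smith normal form diag(1,1,1,1,1,1,1,1).

The boundary map ∂_2: C_2 → C_1 acts by ∂[p,q,r] = [q,r] − [p,r] + [p,q]. For instance
  ∂def = ef − df + de.
The 11×1 boundary matrix has rank 1 and Smith normal form diag(1).

Computing H_k = (kernel of ∂_k) / (image of ∂_{k+1}):

  H_0: rank C_0 − rank ∂_1 = 9 − 8 = 1, and the invariant factors of ∂_1 are all 1, so H_0 = Z.
  H_1: rank ker ∂_1 − rank ∂_2 = (11 − 8) − 1 = 2, and the invariant factors of ∂_2 are all 1, so H_1 = Z^2.
  H_2: rank ker ∂_2 − rank ∂_3 = (1 − 1) − 0 = 0, and there is no ∂_3, so H_2 = 0.

As a check, the Euler characteristic is 9 − 11 + 1 = -1, which agrees with 1 − 2 + 0 = -1.

H_0 = Z,  H_1 = Z^2,  H_2 = 0.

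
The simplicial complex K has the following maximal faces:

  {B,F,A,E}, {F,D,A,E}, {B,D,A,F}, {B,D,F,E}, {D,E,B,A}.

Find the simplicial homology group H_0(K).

H_0 ≅ Z.

Order the vertices as A < B < D < E < F. Listing each simplex with vertices in this order, K has dimension 3 with simplices:

  0-simplices (5): A, B, D, E, F
  1-simplices (10): AB, AD, AE, AF, BD, BE, BF, DE, DF, EF
  2-simplices (10): ABD, ABE, ABF, ADE, ADF, AEF, BDE, BDF, BEF, DEF
  3-simplices (5): ABDE, ABDF, ABEF, ADEF, BDEF

giving chain groups C_0 ≅ Z^5, C_1 ≅ Z^10, C_2 ≅ Z^10, C_3 ≅ Z^5.

Boundary ∂_1: C_1 → C_0 maps an edge to its endpoints' difference, ∂[p,q] = q − p.
This gives a 5×10 integer matrix of rank 4; reducing to Smith normal form yields diagonal entries (1,1,1,1).

The boundary map ∂_2: C_2 → C_1 acts by ∂[p,q,r] = [q,r] − [p,r] + [p,q]. For instance
  ∂ADE = DE − AE + AD,
  ∂ABE = BE − AE + AB.
As a 10×10 matrix over Z this has rank 6, with invariant factors (1,1,1,1,1,1).

The boundary map ∂_3: C_3 → C_2 sends each 3-simplex σ to the alternating sum Σ_i (−1)^i (σ with its i-th vertex removed). For instance
  ∂ABEF = BEF − AEF + ABF − ABE,
  ∂ADEF = DEF − AEF + ADF − ADE.
The 10×5 boundary matrix has rank 4 and Smith normal form diag(1,1,1,1).

Reading off H_k = ker ∂_k / im ∂_{k+1}:

  H_0: rank C_0 − rank ∂_1 = 5 − 4 = 1, and the invariant factors of ∂_1 are all 1, so H_0 = Z.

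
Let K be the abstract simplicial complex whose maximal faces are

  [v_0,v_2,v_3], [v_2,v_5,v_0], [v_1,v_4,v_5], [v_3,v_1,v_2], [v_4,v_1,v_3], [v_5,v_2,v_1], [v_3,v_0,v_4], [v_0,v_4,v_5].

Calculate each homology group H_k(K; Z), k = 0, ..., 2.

H_0 ≅ Z,  H_1 = 0,  H_2 ≅ Z.

Fix the vertex order v_0 < v_1 < v_2 < v_3 < v_4 < v_5 and write every simplex with vertices in increasing order. Then dim K = 2 and the simplices of K are:

  0-simplices (6): [v_0], [v_1], [v_2], [v_3], [v_4], [v_5]
  1-simplices (12): [v_0,v_2], [v_0,v_3], [v_0,v_4], [v_0,v_5], [v_1,v_2], [v_1,v_3], [v_1,v_4], [v_1,v_5], [v_2,v_3], [v_2,v_5], [v_3,v_4], [v_4,v_5]
  2-simplices (8): [v_0,v_2,v_3], [v_0,v_2,v_5], [v_0,v_3,v_4], [v_0,v_4,v_5], [v_1,v_2,v_3], [v_1,v_2,v_5], [v_1,v_3,v_4], [v_1,v_4,v_5]

Hence C_0 ≅ Z^6, C_1 ≅ Z^12, C_2 ≅ Z^8.

Boundary ∂_1: C_1 → C_0 is given by ∂[p,q] = [q] − [p].
As a 6×12 matrix over Z this has rank 5, with invariant factors (1,1,1,1,1).

∂_2: C_2 → C_1 maps a triangle to the signed sum of its edges. For instance
  ∂[v_1,v_4,v_5] = [v_4,v_5] − [v_1,v_5] + [v_1,v_4],
  ∂[v_1,v_2,v_5] = [v_2,v_5] − [v_1,v_5] + [v_1,v_2].
This gives a 12×8 integer matrix of rank 7; reducing to Smith normal form yields diagonal entries (1,1,1,1,1,1,1).

Now H_k = ker ∂_k / im ∂_{k+1}, so:

  H_0: rank C_0 − rank ∂_1 = 6 − 5 = 1, and the invariant factors of ∂_1 are all 1, so H_0 = Z.
  H_1: rank ker ∂_1 − rank ∂_2 = (12 − 5) − 7 = 0, and the invariant factors of ∂_2 are all 1, so H_1 = 0.
  H_2: rank ker ∂_2 − rank ∂_3 = (8 − 7) − 0 = 1, and there is no ∂_3, so H_2 = Z.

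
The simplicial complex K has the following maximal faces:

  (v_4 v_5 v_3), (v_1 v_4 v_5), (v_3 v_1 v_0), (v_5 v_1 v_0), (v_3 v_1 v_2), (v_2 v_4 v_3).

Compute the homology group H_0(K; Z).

H_0 ≅ Z.

Take the total order v_0 < v_1 < v_2 < v_3 < v_4 < v_5 on the vertex set. Then K (dimension 2) consists of the simplices:

  0-simplices (6): [v_0], [v_1], [v_2], [v_3], [v_4], [v_5]
  1-simplices (12): [v_0,v_1], [v_0,v_3], [v_0,v_5], [v_1,v_2], [v_1,v_3], [v_1,v_4], [v_1,v_5], [v_2,v_3], [v_2,v_4], [v_3,v_4], [v_3,v_5], [v_4,v_5]
  2-simplices (6): [v_0,v_1,v_3], [v_0,v_1,v_5], [v_1,v_2,v_3], [v_1,v_4,v_5], [v_2,v_3,v_4], [v_3,v_4,v_5]

so the chain groups are C_0 ≅ Z^6, C_1 ≅ Z^12, C_2 ≅ Z^6.

Boundary ∂_1: C_1 → C_0 is given by ∂[p,q] = [q] − [p]. For instance
  ∂[v_1,v_3] = [v_3] − [v_1].
The 6×12 boundary matrix has rank 5 and Smith normal form diag(1,1,1,1,1).

∂_2: C_2 → C_1 maps a triangle to the signed sum of its edges. For instance
  ∂[v_0,v_1,v_3] = [v_1,v_3] − [v_0,v_3] + [v_0,v_1],
  ∂[v_3,v_4,v_5] = [v_4,v_5] − [v_3,v_5] + [v_3,v_4].
The 12×6 boundary matrix has rank 6 and Smith normal form diag(1,1,1,1,1,1).

Reading off H_k = ker ∂_k / im ∂_{k+1}:

  H_0: rank C_0 − rank ∂_1 = 6 − 5 = 1, and the invariant factors of ∂_1 are all 1, so H_0 ≅ Z.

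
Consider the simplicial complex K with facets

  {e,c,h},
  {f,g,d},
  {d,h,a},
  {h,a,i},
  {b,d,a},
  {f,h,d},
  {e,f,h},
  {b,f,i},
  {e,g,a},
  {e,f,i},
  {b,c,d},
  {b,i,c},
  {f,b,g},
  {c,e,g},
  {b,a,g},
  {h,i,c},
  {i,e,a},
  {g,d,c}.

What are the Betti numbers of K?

b_0 = 1, b_1 = 1, b_2 = 0.

Take the total order a < b < c < d < e < f < g < h < i on the vertex set. Then K (dimension 2) consists of the simplices:

  0-simplices (9): a, b, c, d, e, f, g, h, i
  1-simplices (27): ab, ad, ae, ag, ah, ai, bc, bd, bf, bg, bi, cd, ce, cg, ch, ci, df, dg, dh, ef, eg, eh, ei, fg, fh, fi, hi
  2-simplices (18): abd, abg, adh, aeg, aei, ahi, bcd, bci, bfg, bfi, cdg, ceg, ceh, chi, dfg, dfh, efh, efi

so the chain groups are C_0 ≅ Z^9, C_1 ≅ Z^27, C_2 ≅ Z^18.

Boundary ∂_1: C_1 → C_0 is given by ∂[p,q] = [q] − [p]. For instance
  ∂ce = e − c.
The 9×27 boundary matrix has rank 8 and Smith normal form diag(1,1,1,1,1,1,1,1).

∂_2: C_2 → C_1 sends each 2-simplex [p,q,r] to [q,r] − [p,r] + [p,q]. For instance
  ∂dfh = fh − dh + df,
  ∂abd = bd − ad + ab.
The resulting 27×18 matrix has rank 18, and its Smith normal form has invariant factors (1,1,1,1,1,1,1,1,1,1,1,1,1,1,1,1,1,2).

Computing H_k = (kernel of ∂_k) / (image of ∂_{k+1}):

  H_0: rank C_0 − rank ∂_1 = 9 − 8 = 1, and the invariant factors of ∂_1 are all 1, so H_0 = Z.
  H_1: rank ker ∂_1 − rank ∂_2 = (27 − 8) − 18 = 1, and ∂_2 has invariant factor 2 > 1, so H_1 = Z ⊕ Z/2Z.
  H_2: rank ker ∂_2 − rank ∂_3 = (18 − 18) − 0 = 0, and there is no ∂_3, so H_2 = 0.

Hence the Betti numbers are b_0 = 1, b_1 = 1, b_2 = 0.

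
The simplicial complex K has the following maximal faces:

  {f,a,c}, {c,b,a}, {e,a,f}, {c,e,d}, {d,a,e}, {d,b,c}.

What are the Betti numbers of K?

b_0 = 1, b_1 = 1, b_2 = 0.

Take the total order a < b < c < d < e < f on the vertex set. Then K (dimension 2) consists of the simplices:

  0-simplices (6): a, b, c, d, e, f
  1-simplices (12): ab, ac, ad, ae, af, bc, bd, cd, ce, cf, de, ef
  2-simplices (6): abc, acf, ade, aef, bcd, cde

so the chain groups are C_0 ≅ Z^6, C_1 ≅ Z^12, C_2 ≅ Z^6.

Boundary ∂_1: C_1 → C_0 sends each edge [p,q] (with p < q) to q − p. For instance
  ∂bd = d − b.
As a 6×12 matrix over Z this has rank 5, with invariant factors (1,1,1,1,1).

∂_2: C_2 → C_1 acts by ∂[p,q,r] = [q,r] − [p,r] + [p,q]. For instance
  ∂abc = bc − ac + ab,
  ∂aef = ef − af + ae.
This gives a 12×6 integer matrix of rank 6; reducing to Smith normal form yields diagonal entries (1,1,1,1,1,1).

Reading off H_k = ker ∂_k / im ∂_{k+1}:

  H_0: rank C_0 − rank ∂_1 = 6 − 5 = 1, and the invariant factors of ∂_1 are all 1, so H_0 = Z.
  H_1: rank ker ∂_1 − rank ∂_2 = (12 − 5) − 6 = 1, and the invariant factors of ∂_2 are all 1, so H_1 = Z.
  H_2: rank ker ∂_2 − rank ∂_3 = (6 − 6) − 0 = 0, and there is no ∂_3, so H_2 = 0.

Hence the Betti numbers are b_0 = 1, b_1 = 1, b_2 = 0.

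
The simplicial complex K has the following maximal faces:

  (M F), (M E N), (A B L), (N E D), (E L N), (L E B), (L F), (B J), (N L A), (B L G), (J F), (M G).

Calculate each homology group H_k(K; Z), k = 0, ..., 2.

Fix the vertex order A < B < D < E < F < G < J < L < M < N and write every simplex with vertices in increasing order. Then dim K = 2 and the simplices of K are:

  0-simplices (10): A, B, D, E, F, G, J, L, M, N
  1-simplices (19): AB, AL, AN, BE, BG, BJ, BL, DE, DN, EL, EM, EN, FJ, FL, FM, GL, GM, LN, MN
  2-simplices (7): ABL, ALN, BEL, BGL, DEN, ELN, EMN

giving chain groups C_0 ≅ Z^10, C_1 ≅ Z^19, C_2 ≅ Z^7.

The boundary map ∂_1: C_1 → C_0 is given by ∂[p,q] = [q] − [p]. For instance
  ∂FM = M − F.
The 10×19 boundary matrix has rank 9 and Smith normal form diag(1,1,1,1,1,1,1,1,1).

The boundary map ∂_2: C_2 → C_1 acts by ∂[p,q,r] = [q,r] − [p,r] + [p,q]. For instance
  ∂DEN = EN − DN + DE,
  ∂BEL = EL − BL + BE.
As a 19×7 matrix over Z this has rank 7, with invariant factors (1,1,1,1,1,1,1).

From H_k ≅ ker(∂_k) / im(∂_{k+1}) we obtain:

  H_0: rank C_0 − rank ∂_1 = 10 − 9 = 1, and the invariant factors of ∂_1 are all 1, so H_0 ≅ Z.
  H_1: rank ker ∂_1 − rank ∂_2 = (19 − 9) − 7 = 3, and the invariant factors of ∂_2 are all 1, so H_1 ≅ Z^3.
  H_2: rank ker ∂_2 − rank ∂_3 = (7 − 7) − 0 = 0, and there is no ∂_3, so H_2 ≅ 0.

H_0 = Z,  H_1 = Z^3,  H_2 = 0.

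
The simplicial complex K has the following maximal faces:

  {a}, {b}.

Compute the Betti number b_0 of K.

b_0 = 2.

Order the vertices as a < b. Listing each simplex with vertices in this order, K has dimension 0 with simplices:

  0-simplices (2): a, b

Hence C_0 ≅ Z^2.

From H_k ≅ ker(∂_k) / im(∂_{k+1}) we obtain:

  H_0: rank C_0 − rank ∂_1 = 2 − 0 = 2, and there is no ∂_1, so H_0 = Z^2.

Hence the Betti numbers are b_0 = 2.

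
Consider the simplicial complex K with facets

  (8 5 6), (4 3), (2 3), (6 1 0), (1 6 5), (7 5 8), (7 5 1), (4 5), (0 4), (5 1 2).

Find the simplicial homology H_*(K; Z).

H_0 = Z,  H_1 = Z^2,  H_2 = 0.

We work with the vertex ordering 0 < 1 < 2 < 3 < 4 < 5 < 6 < 7 < 8. The simplices of K, each written with vertices in increasing order, are:

  0-simplices (9): [0], [1], [2], [3], [4], [5], [6], [7], [8]
  1-simplices (16): [0,1], [0,4], [0,6], [1,2], [1,5], [1,6], [1,7], [2,3], [2,5], [3,4], [4,5], [5,6], [5,7], [5,8], [6,8], [7,8]
  2-simplices (6): [0,1,6], [1,2,5], [1,5,6], [1,5,7], [5,6,8], [5,7,8]

so the chain groups are C_0 ≅ Z^9, C_1 ≅ Z^16, C_2 ≅ Z^6.

Boundary ∂_1: C_1 → C_0 maps an edge to its endpoints' difference, ∂[p,q] = q − p. For instance
  ∂[5,7] = [7] − [5].
The 9×16 boundary matrix has rank 8 and Smith normal form diag(1,1,1,1,1,1,1,1).

The boundary map ∂_2: C_2 → C_1 sends each 2-simplex [p,q,r] to [q,r] − [p,r] + [p,q]. For instance
  ∂[1,5,7] = [5,7] − [1,7] + [1,5],
  ∂[5,7,8] = [7,8] − [5,8] + [5,7].
This gives a 16×6 integer matrix of rank 6; reducing to Smith normal form yields diagonal entries (1,1,1,1,1,1).

From H_k ≅ ker(∂_k) / im(∂_{k+1}) we obtain:

  H_0: rank C_0 − rank ∂_1 = 9 − 8 = 1, and the invariant factors of ∂_1 are all 1, so H_0 = Z.
  H_1: rank ker ∂_1 − rank ∂_2 = (16 − 8) − 6 = 2, and the invariant factors of ∂_2 are all 1, so H_1 = Z^2.
  H_2: rank ker ∂_2 − rank ∂_3 = (6 − 6) − 0 = 0, and there is no ∂_3, so H_2 = 0.

As a check, the Euler characteristic is 9 − 16 + 6 = -1, which agrees with 1 − 2 + 0 = -1.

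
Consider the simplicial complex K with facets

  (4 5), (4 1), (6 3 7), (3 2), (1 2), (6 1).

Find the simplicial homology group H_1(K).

H_1 ≅ Z.

Take the total order 1 < 2 < 3 < 4 < 5 < 6 < 7 on the vertex set. Then K (dimension 2) consists of the simplices:

  0-simplices (7): [1], [2], [3], [4], [5], [6], [7]
  1-simplices (8): [1,2], [1,4], [1,6], [2,3], [3,6], [3,7], [4,5], [6,7]
  2-simplices (1): [3,6,7]

giving chain groups C_0 ≅ Z^7, C_1 ≅ Z^8, C_2 ≅ Z^1.

∂_1: C_1 → C_0 sends each edge [p,q] (with p < q) to q − p. For instance
  ∂[1,6] = [6] − [1].
This gives a 7×8 integer matrix of rank 6; reducing to Smith normal form yields diagonal entries (1,1,1,1,1,1).

∂_2: C_2 → C_1 sends each 2-simplex [p,q,r] to [q,r] − [p,r] + [p,q]. For instance
  ∂[3,6,7] = [6,7] − [3,7] + [3,6].
This gives a 8×1 integer matrix of rank 1; reducing to Smith normal form yields diagonal entries (1).

Reading off H_k = ker ∂_k / im ∂_{k+1}:

  H_1: rank ker ∂_1 − rank ∂_2 = (8 − 6) − 1 = 1, and the invariant factors of ∂_2 are all 1, so H_1 ≅ Z.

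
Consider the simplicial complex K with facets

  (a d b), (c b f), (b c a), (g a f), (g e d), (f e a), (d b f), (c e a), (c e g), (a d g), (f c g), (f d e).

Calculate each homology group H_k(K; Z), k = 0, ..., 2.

We work with the vertex ordering a < b < c < d < e < f < g. The simplices of K, each written with vertices in increasing order, are:

  0-simplices (7): a, b, c, d, e, f, g
  1-simplices (18): ab, ac, ad, ae, af, ag, bc, bd, bf, ce, cf, cg, de, df, dg, ef, eg, fg
  2-simplices (12): abc, abd, ace, adg, aef, afg, bcf, bdf, ceg, cfg, def, deg

so the chain groups are C_0 ≅ Z^7, C_1 ≅ Z^18, C_2 ≅ Z^12.

∂_1: C_1 → C_0 maps an edge to its endpoints' difference, ∂[p,q] = q − p. For instance
  ∂ad = d − a.
The 7×18 boundary matrix has rank 6 and Smith normal form diag(1,1,1,1,1,1).

Boundary ∂_2: C_2 → C_1 acts by ∂[p,q,r] = [q,r] − [p,r] + [p,q]. For instance
  ∂bdf = df − bf + bd,
  ∂aef = ef − af + ae.
As a 18×12 matrix over Z this has rank 12, with invariant factors (1,1,1,1,1,1,1,1,1,1,1,2).

Computing H_k = (kernel of ∂_k) / (image of ∂_{k+1}):

  H_0: rank C_0 − rank ∂_1 = 7 − 6 = 1, and the invariant factors of ∂_1 are all 1, so H_0 = Z.
  H_1: rank ker ∂_1 − rank ∂_2 = (18 − 6) − 12 = 0, and ∂_2 has invariant factor 2 > 1, so H_1 = Z_2.
  H_2: rank ker ∂_2 − rank ∂_3 = (12 − 12) − 0 = 0, and there is no ∂_3, so H_2 = 0.

As a check, the Euler characteristic is 7 − 18 + 12 = 1, which agrees with 1 − 0 + 0 = 1.

H_0 ≅ Z,  H_1 ≅ Z_2,  H_2 = 0.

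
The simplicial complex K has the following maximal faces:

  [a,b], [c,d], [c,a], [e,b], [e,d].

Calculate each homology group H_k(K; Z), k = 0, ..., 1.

H_0 ≅ Z,  H_1 ≅ Z.

Fix the vertex order a < b < c < d < e and write every simplex with vertices in increasing order. Then dim K = 1 and the simplices of K are:

  0-simplices (5): a, b, c, d, e
  1-simplices (5): ab, ac, be, cd, de

so the chain groups are C_0 ≅ Z^5, C_1 ≅ Z^5.

Boundary ∂_1: C_1 → C_0 sends each edge [p,q] (with p < q) to q − p. For instance
  ∂de = e − d.
The resulting 5×5 matrix has rank 4, and its Smith normal form has invariant factors (1,1,1,1).

Computing H_k = (kernel of ∂_k) / (image of ∂_{k+1}):

  H_0: rank C_0 − rank ∂_1 = 5 − 4 = 1, and the invariant factors of ∂_1 are all 1, so H_0 = Z.
  H_1: rank ker ∂_1 − rank ∂_2 = (5 − 4) − 0 = 1, and there is no ∂_2, so H_1 = Z.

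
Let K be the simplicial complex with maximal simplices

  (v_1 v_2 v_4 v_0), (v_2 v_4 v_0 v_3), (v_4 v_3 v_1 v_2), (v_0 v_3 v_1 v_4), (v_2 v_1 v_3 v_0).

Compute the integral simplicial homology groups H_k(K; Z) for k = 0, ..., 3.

H_0 ≅ Z,  H_1 = 0,  H_2 = 0,  H_3 ≅ Z.

Take the total order v_0 < v_1 < v_2 < v_3 < v_4 on the vertex set. Then K (dimension 3) consists of the simplices:

  0-simplices (5): [v_0], [v_1], [v_2], [v_3], [v_4]
  1-simplices (10): [v_0,v_1], [v_0,v_2], [v_0,v_3], [v_0,v_4], [v_1,v_2], [v_1,v_3], [v_1,v_4], [v_2,v_3], [v_2,v_4], [v_3,v_4]
  2-simplices (10): [v_0,v_1,v_2], [v_0,v_1,v_3], [v_0,v_1,v_4], [v_0,v_2,v_3], [v_0,v_2,v_4], [v_0,v_3,v_4], [v_1,v_2,v_3], [v_1,v_2,v_4], [v_1,v_3,v_4], [v_2,v_3,v_4]
  3-simplices (5): [v_0,v_1,v_2,v_3], [v_0,v_1,v_2,v_4], [v_0,v_1,v_3,v_4], [v_0,v_2,v_3,v_4], [v_1,v_2,v_3,v_4]

giving chain groups C_0 ≅ Z^5, C_1 ≅ Z^10, C_2 ≅ Z^10, C_3 ≅ Z^5.

∂_1: C_1 → C_0 sends each edge [p,q] (with p < q) to q − p. For instance
  ∂[v_1,v_2] = [v_2] − [v_1].
As a 5×10 matrix over Z this has rank 4, with invariant factors (1,1,1,1).

The boundary map ∂_2: C_2 → C_1 sends each 2-simplex [p,q,r] to [q,r] − [p,r] + [p,q]. For instance
  ∂[v_0,v_3,v_4] = [v_3,v_4] − [v_0,v_4] + [v_0,v_3],
  ∂[v_1,v_2,v_3] = [v_2,v_3] − [v_1,v_3] + [v_1,v_2].
The resulting 10×10 matrix has rank 6, and its Smith normal form has invariant factors (1,1,1,1,1,1).

Boundary ∂_3: C_3 → C_2 sends each 3-simplex σ to the alternating sum Σ_i (−1)^i (σ with its i-th vertex removed). For instance
  ∂[v_0,v_1,v_2,v_4] = [v_1,v_2,v_4] − [v_0,v_2,v_4] + [v_0,v_1,v_4] − [v_0,v_1,v_2],
  ∂[v_0,v_2,v_3,v_4] = [v_2,v_3,v_4] − [v_0,v_3,v_4] + [v_0,v_2,v_4] − [v_0,v_2,v_3].
This gives a 10×5 integer matrix of rank 4; reducing to Smith normal form yields diagonal entries (1,1,1,1).

From H_k ≅ ker(∂_k) / im(∂_{k+1}) we obtain:

  H_0: rank C_0 − rank ∂_1 = 5 − 4 = 1, and the invariant factors of ∂_1 are all 1, so H_0 = Z.
  H_1: rank ker ∂_1 − rank ∂_2 = (10 − 4) − 6 = 0, and the invariant factors of ∂_2 are all 1, so H_1 = 0.
  H_2: rank ker ∂_2 − rank ∂_3 = (10 − 6) − 4 = 0, and the invariant factors of ∂_3 are all 1, so H_2 = 0.
  H_3: rank ker ∂_3 − rank ∂_4 = (5 − 4) − 0 = 1, and there is no ∂_4, so H_3 = Z.

As a check, the Euler characteristic is 5 − 10 + 10 − 5 = 0, which agrees with 1 − 0 + 0 − 1 = 0.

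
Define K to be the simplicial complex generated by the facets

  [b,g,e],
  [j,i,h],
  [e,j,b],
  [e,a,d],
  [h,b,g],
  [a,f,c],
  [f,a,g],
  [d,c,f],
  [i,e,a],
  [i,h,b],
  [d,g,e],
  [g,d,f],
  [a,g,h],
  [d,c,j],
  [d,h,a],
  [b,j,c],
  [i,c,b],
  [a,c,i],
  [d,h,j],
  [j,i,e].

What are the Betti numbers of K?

b_0 = 1, b_1 = 1, b_2 = 0.

We work with the vertex ordering a < b < c < d < e < f < g < h < i < j. The simplices of K, each written with vertices in increasing order, are:

  0-simplices (10): a, b, c, d, e, f, g, h, i, j
  1-simplices (30): ac, ad, ae, af, ag, ah, ai, bc, be, bg, bh, bi, bj, cd, cf, ci, cj, de, df, dg, dh, dj, eg, ei, ej, fg, gh, hi, hj, ij
  2-simplices (20): acf, aci, ade, adh, aei, afg, agh, bci, bcj, beg, bej, bgh, bhi, cdf, cdj, deg, dfg, dhj, eij, hij

giving chain groups C_0 ≅ Z^10, C_1 ≅ Z^30, C_2 ≅ Z^20.

Boundary ∂_1: C_1 → C_0 is given by ∂[p,q] = [q] − [p].
As a 10×30 matrix over Z this has rank 9, with invariant factors (1,1,1,1,1,1,1,1,1).

The boundary map ∂_2: C_2 → C_1 maps a triangle to the signed sum of its edges. For instance
  ∂agh = gh − ah + ag,
  ∂adh = dh − ah + ad.
The 30×20 boundary matrix has rank 20 and Smith normal form diag(1,1,1,1,1,1,1,1,1,1,1,1,1,1,1,1,1,1,1,2).

Now H_k = ker ∂_k / im ∂_{k+1}, so:

  H_0: rank C_0 − rank ∂_1 = 10 − 9 = 1, and the invariant factors of ∂_1 are all 1, so H_0 ≅ Z.
  H_1: rank ker ∂_1 − rank ∂_2 = (30 − 9) − 20 = 1, and ∂_2 has invariant factor 2 > 1, so H_1 ≅ Z × Z/2.
  H_2: rank ker ∂_2 − rank ∂_3 = (20 − 20) − 0 = 0, and there is no ∂_3, so H_2 ≅ 0.

(K is a triangulation of the Klein bottle.)

Hence the Betti numbers are b_0 = 1, b_1 = 1, b_2 = 0.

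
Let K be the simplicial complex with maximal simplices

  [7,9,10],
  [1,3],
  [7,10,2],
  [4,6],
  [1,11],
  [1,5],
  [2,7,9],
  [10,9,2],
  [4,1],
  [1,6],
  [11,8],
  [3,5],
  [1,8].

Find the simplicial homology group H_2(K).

Fix the vertex order 1 < 2 < 3 < 4 < 5 < 6 < 7 < 8 < 9 < 10 < 11 and write every simplex with vertices in increasing order. Then dim K = 2 and the simplices of K are:

  0-simplices (11): [1], [2], [3], [4], [5], [6], [7], [8], [9], [10], [11]
  1-simplices (15): [1,3], [1,4], [1,5], [1,6], [1,8], [1,11], [2,7], [2,9], [2,10], [3,5], [4,6], [7,9], [7,10], [8,11], [9,10]
  2-simplices (4): [2,7,9], [2,7,10], [2,9,10], [7,9,10]

giving chain groups C_0 ≅ Z^11, C_1 ≅ Z^15, C_2 ≅ Z^4.

The boundary map ∂_1: C_1 → C_0 maps an edge to its endpoints' difference, ∂[p,q] = q − p. For instance
  ∂[1,8] = [8] − [1].
The 11×15 boundary matrix has rank 9 and Smith normal form diag(1,1,1,1,1,1,1,1,1).

The boundary map ∂_2: C_2 → C_1 sends each 2-simplex [p,q,r] to [q,r] − [p,r] + [p,q]. For instance
  ∂[7,9,10] = [9,10] − [7,10] + [7,9],
  ∂[2,7,9] = [7,9] − [2,9] + [2,7].
The 15×4 boundary matrix has rank 3 and Smith normal form diag(1,1,1).

Computing H_k = (kernel of ∂_k) / (image of ∂_{k+1}):

  H_2: rank ker ∂_2 − rank ∂_3 = (4 − 3) − 0 = 1, and there is no ∂_3, so H_2 ≅ Z.

H_2 ≅ Z.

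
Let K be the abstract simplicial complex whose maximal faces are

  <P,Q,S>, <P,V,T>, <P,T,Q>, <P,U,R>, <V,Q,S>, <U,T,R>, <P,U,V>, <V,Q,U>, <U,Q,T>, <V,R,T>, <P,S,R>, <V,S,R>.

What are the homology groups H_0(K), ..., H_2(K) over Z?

We work with the vertex ordering P < Q < R < S < T < U < V. The simplices of K, each written with vertices in increasing order, are:

  0-simplices (7): P, Q, R, S, T, U, V
  1-simplices (18): PQ, PR, PS, PT, PU, PV, QS, QT, QU, QV, RS, RT, RU, RV, SV, TU, TV, UV
  2-simplices (12): PQS, PQT, PRS, PRU, PTV, PUV, QSV, QTU, QUV, RSV, RTU, RTV

giving chain groups C_0 ≅ Z^7, C_1 ≅ Z^18, C_2 ≅ Z^12.

∂_1: C_1 → C_0 is given by ∂[p,q] = [q] − [p].
As a 7×18 matrix over Z this has rank 6, with invariant factors (1,1,1,1,1,1).

Boundary ∂_2: C_2 → C_1 maps a triangle to the signed sum of its edges. For instance
  ∂PRS = RS − PS + PR,
  ∂PQT = QT − PT + PQ.
The 18×12 boundary matrix has rank 12 and Smith normal form diag(1,1,1,1,1,1,1,1,1,1,1,2).

Reading off H_k = ker ∂_k / im ∂_{k+1}:

  H_0: rank C_0 − rank ∂_1 = 7 − 6 = 1, and the invariant factors of ∂_1 are all 1, so H_0 ≅ Z.
  H_1: rank ker ∂_1 − rank ∂_2 = (18 − 6) − 12 = 0, and ∂_2 has invariant factor 2 > 1, so H_1 ≅ Z/2Z.
  H_2: rank ker ∂_2 − rank ∂_3 = (12 − 12) − 0 = 0, and there is no ∂_3, so H_2 ≅ 0.

As a check, the Euler characteristic is 7 − 18 + 12 = 1, which agrees with 1 − 0 + 0 = 1.
(K is a triangulation of the real projective plane RP^2.)

H_0 ≅ Z,  H_1 ≅ Z/2Z,  H_2 = 0.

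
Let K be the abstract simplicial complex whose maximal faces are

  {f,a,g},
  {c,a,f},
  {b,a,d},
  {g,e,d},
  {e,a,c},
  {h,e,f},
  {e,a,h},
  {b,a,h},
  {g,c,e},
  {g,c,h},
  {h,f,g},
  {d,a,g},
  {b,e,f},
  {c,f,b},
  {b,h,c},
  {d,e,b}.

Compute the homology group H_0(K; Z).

H_0 = Z.

We work with the vertex ordering a < b < c < d < e < f < g < h. The simplices of K, each written with vertices in increasing order, are:

  0-simplices (8): a, b, c, d, e, f, g, h
  1-simplices (24): ab, ac, ad, ae, af, ag, ah, bc, bd, be, bf, bh, ce, cf, cg, ch, de, dg, ef, eg, eh, fg, fh, gh
  2-simplices (16): abd, abh, ace, acf, adg, aeh, afg, bcf, bch, bde, bef, ceg, cgh, deg, efh, fgh

so the chain groups are C_0 ≅ Z^8, C_1 ≅ Z^24, C_2 ≅ Z^16.

Boundary ∂_1: C_1 → C_0 maps an edge to its endpoints' difference, ∂[p,q] = q − p. For instance
  ∂bf = f − b.
The 8×24 boundary matrix has rank 7 and Smith normal form diag(1,1,1,1,1,1,1).

Boundary ∂_2: C_2 → C_1 maps a triangle to the signed sum of its edges. For instance
  ∂bch = ch − bh + bc,
  ∂cgh = gh − ch + cg.
The 24×16 boundary matrix has rank 15 and Smith normal form diag(1,1,1,1,1,1,1,1,1,1,1,1,1,1,1).

From H_k ≅ ker(∂_k) / im(∂_{k+1}) we obtain:

  H_0: rank C_0 − rank ∂_1 = 8 − 7 = 1, and the invariant factors of ∂_1 are all 1, so H_0 ≅ Z.

(K is a triangulation of the torus T^2.)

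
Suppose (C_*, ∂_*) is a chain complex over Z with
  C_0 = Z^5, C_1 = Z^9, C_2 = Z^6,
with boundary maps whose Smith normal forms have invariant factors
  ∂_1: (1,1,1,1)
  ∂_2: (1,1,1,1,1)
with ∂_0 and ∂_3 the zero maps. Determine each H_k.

H_0 = Z,  H_1 = 0,  H_2 = Z.

H_0: b_0 = 5 − 0 − 4 = 1; torsion from ∂_1 factors > 1: none. So H_0 = Z.
H_1: b_1 = 9 − 4 − 5 = 0; torsion from ∂_2 factors > 1: none. So H_1 = 0.
H_2: b_2 = 6 − 5 − 0 = 1; torsion from ∂_3 factors > 1: none. So H_2 = Z.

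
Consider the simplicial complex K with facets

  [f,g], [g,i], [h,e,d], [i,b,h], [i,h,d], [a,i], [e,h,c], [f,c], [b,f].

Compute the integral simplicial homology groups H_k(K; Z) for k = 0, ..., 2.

We work with the vertex ordering a < b < c < d < e < f < g < h < i. The simplices of K, each written with vertices in increasing order, are:

  0-simplices (9): a, b, c, d, e, f, g, h, i
  1-simplices (14): ai, bf, bh, bi, ce, cf, ch, de, dh, di, eh, fg, gi, hi
  2-simplices (4): bhi, ceh, deh, dhi

Hence C_0 ≅ Z^9, C_1 ≅ Z^14, C_2 ≅ Z^4.

The boundary map ∂_1: C_1 → C_0 is given by ∂[p,q] = [q] − [p]. For instance
  ∂de = e − d.
As a 9×14 matrix over Z this has rank 8, with invariant factors (1,1,1,1,1,1,1,1).

The boundary map ∂_2: C_2 → C_1 sends each 2-simplex [p,q,r] to [q,r] − [p,r] + [p,q]. For instance
  ∂bhi = hi − bi + bh,
  ∂ceh = eh − ch + ce.
The 14×4 boundary matrix has rank 4 and Smith normal form diag(1,1,1,1).

Computing H_k = (kernel of ∂_k) / (image of ∂_{k+1}):

  H_0: rank C_0 − rank ∂_1 = 9 − 8 = 1, and the invariant factors of ∂_1 are all 1, so H_0 = Z.
  H_1: rank ker ∂_1 − rank ∂_2 = (14 − 8) − 4 = 2, and the invariant factors of ∂_2 are all 1, so H_1 = Z^2.
  H_2: rank ker ∂_2 − rank ∂_3 = (4 − 4) − 0 = 0, and there is no ∂_3, so H_2 = 0.

As a check, the Euler characteristic is 9 − 14 + 4 = -1, which agrees with 1 − 2 + 0 = -1.

H_0 ≅ Z,  H_1 ≅ Z^2,  H_2 = 0.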